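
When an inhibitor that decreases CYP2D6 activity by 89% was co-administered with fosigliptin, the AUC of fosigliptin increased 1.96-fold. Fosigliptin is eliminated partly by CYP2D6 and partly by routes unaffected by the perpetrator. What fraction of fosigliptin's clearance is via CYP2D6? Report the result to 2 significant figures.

0.55

CL'/CL = 1 / 1.96 = 0.5102
0.11·fm + (1 − fm) = 0.5102
fm = (0.5102 − 1) / (0.11 − 1) = 0.55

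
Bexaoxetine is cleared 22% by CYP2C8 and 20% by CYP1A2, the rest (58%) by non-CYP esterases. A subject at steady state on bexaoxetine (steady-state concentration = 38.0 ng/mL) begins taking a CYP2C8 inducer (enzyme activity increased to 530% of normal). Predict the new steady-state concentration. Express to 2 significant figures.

The CYP2C8 pathway (22% of clearance) increases to 5.3× activity: 0.22 × 5.3 = 1.166.
CYP1A2 (20%) and the residual 58% are unaffected.
New clearance relative to baseline: 1.166 + 0.2 + 0.58 = 1.946.
Steady-state concentration ∝ 1/CL, so new value = 38.0 / 1.946 = 20 ng/mL.

20 ng/mL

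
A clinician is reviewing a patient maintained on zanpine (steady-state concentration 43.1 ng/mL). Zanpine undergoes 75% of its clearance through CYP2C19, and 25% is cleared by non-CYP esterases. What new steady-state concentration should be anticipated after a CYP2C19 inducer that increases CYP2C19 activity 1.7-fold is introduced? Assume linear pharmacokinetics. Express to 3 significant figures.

28.3 ng/mL

The CYP2C19 pathway (75% of clearance) rises to 1.7× activity: 0.75 × 1.7 = 1.275.
The remaining 25% of clearance is unaffected.
New clearance relative to baseline: 1.275 + 0.25 = 1.525.
Steady-state concentration ∝ 1/CL, so new value = 43.1 / 1.525 = 28.3 ng/mL.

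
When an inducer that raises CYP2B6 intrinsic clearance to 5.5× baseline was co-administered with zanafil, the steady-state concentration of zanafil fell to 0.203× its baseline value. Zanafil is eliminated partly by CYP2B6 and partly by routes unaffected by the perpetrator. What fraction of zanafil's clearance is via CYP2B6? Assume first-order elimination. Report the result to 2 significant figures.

0.87

Let x = fm,CYP2B6. Because steady-state concentration ∝ 1/CL, relative clearance rose to 1/0.203 = 4.926.
Setting x·5.5 + (1 − x) = 4.926 and solving: x = (4.926 − 1)/(5.5 − 1) = 0.87.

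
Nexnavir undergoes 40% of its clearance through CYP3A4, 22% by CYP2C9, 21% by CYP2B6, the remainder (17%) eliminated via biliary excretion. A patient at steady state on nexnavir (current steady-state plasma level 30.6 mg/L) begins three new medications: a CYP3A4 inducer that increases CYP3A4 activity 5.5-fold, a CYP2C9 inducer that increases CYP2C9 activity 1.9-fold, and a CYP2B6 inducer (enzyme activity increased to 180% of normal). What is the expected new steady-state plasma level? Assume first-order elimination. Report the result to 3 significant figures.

9.67 mg/L

The CYP3A4 pathway (40% of clearance) increases to 5.5× activity: 0.4 × 5.5 = 2.2.
The CYP2C9 pathway (22% of clearance) rises to 1.9× activity: 0.22 × 1.9 = 0.418.
The CYP2B6 pathway (21% of clearance) is boosted to 1.8× activity: 0.21 × 1.8 = 0.378.
Non-CYP routes (17%) are unchanged.
CL_new/CL_old = 2.2 + 0.418 + 0.378 + 0.17 = 3.166.
Steady-state plasma level ∝ 1/CL: new value = 30.6 / 3.166 = 9.67 mg/L.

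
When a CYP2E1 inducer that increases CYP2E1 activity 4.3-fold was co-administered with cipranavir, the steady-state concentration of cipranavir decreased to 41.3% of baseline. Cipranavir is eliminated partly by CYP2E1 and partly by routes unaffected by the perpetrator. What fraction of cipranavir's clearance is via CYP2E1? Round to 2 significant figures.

Call the CYP2E1 fraction fm. After the interaction, CL_new/CL_old = fm × 4.3 + (1 − fm).
Steady-state concentration ratio = 1 / (new CL fraction), so new CL fraction = 1 / 0.413 = 2.421.
fm × 4.3 + 1 − fm = 2.421  ⇒  fm × (4.3 − 1) = 1.421  ⇒  fm = 0.43.

0.43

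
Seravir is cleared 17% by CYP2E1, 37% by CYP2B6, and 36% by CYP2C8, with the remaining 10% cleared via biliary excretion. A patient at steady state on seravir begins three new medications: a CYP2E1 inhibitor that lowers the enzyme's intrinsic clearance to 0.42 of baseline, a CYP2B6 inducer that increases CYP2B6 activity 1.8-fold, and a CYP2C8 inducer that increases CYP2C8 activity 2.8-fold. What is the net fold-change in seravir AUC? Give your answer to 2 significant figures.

CYP2E1: 0.17 × 0.42 = 0.0714
CYP2B6: 0.37 × 1.8 = 0.666
CYP2C8: 0.36 × 2.8 = 1.008
Other: 0.1 (unchanged)
New clearance relative to baseline: 0.0714 + 0.666 + 1.008 + 0.1 = 1.8454.
Net AUC ratio = 1 / 1.8454 = 0.54.

0.54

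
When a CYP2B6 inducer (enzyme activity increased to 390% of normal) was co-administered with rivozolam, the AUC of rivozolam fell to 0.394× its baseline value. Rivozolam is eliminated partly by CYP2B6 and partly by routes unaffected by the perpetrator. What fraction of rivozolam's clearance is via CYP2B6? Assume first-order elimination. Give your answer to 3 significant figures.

0.530

Let fm be the CYP2B6 fraction. New clearance relative to baseline = fm × 3.9 + (1 − fm).
AUC ratio = 1 / (new CL fraction), so new CL fraction = 1 / 0.394 = 2.538.
fm × 3.9 + 1 − fm = 2.538  ⇒  fm × (3.9 − 1) = 1.538  ⇒  fm = 0.530.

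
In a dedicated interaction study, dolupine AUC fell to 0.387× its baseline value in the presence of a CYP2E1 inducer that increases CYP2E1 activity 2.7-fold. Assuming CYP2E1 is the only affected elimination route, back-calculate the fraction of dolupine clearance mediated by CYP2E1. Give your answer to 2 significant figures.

0.93

Call the CYP2E1 fraction fm. After the interaction, CL_new/CL_old = fm × 2.7 + (1 − fm).
AUC ratio = 1 / (new CL fraction), so new CL fraction = 1 / 0.387 = 2.584.
fm × 2.7 + 1 − fm = 2.584  ⇒  fm × (2.7 − 1) = 1.584  ⇒  fm = 0.93.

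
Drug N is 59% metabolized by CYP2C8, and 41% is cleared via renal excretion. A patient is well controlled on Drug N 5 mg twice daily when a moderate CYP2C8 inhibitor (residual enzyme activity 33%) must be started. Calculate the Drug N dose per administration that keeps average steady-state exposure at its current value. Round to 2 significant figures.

3.0 mg

The CYP2C8 pathway (59% of clearance) drops to 0.33× activity: 0.59 × 0.33 = 0.1947.
Non-CYP routes (41%) are unchanged.
Relative clearance = 0.1947 + 0.41 = 0.6047.
Exposure is unchanged when dose changes in proportion to clearance. New dose = 5 mg × 0.6047 = 3.0 mg.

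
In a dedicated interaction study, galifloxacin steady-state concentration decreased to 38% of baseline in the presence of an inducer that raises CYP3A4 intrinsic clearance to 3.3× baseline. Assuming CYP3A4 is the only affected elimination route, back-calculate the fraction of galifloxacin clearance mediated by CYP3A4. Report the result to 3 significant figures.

0.709

Let x = fm,CYP3A4. Because steady-state concentration ∝ 1/CL, relative clearance rose to 1/0.380 = 2.632.
Setting x·3.3 + (1 − x) = 2.632 and solving: x = (2.632 − 1)/(3.3 − 1) = 0.709.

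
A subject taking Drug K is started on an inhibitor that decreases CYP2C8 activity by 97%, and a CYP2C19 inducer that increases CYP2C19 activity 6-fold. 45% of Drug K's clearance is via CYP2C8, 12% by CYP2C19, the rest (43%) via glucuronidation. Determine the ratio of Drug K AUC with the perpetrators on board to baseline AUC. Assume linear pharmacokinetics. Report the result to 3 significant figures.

The CYP2C8 pathway (45% of clearance) falls to 0.03× activity: 0.45 × 0.03 = 0.0135.
The CYP2C19 pathway (12% of clearance) rises to 6× activity: 0.12 × 6 = 0.72.
Non-CYP routes (43%) are unchanged.
New clearance relative to baseline: 0.0135 + 0.72 + 0.43 = 1.1635.
Because AUC varies inversely with clearance, the combined effect is 1 / 1.1635 = 0.859.

0.859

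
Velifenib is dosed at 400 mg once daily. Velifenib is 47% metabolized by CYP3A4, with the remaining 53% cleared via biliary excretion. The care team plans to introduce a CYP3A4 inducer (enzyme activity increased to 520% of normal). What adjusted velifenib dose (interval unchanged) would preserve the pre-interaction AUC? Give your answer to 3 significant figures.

CYP3A4: 0.47 × 5.2 = 2.444
Other: 0.53 (unchanged)
Relative clearance = 2.444 + 0.53 = 2.974.
Exposure is unchanged when dose changes in proportion to clearance. New dose = 400 mg × 2.974 = 1.19 × 10³ mg.

1.19 × 10³ mg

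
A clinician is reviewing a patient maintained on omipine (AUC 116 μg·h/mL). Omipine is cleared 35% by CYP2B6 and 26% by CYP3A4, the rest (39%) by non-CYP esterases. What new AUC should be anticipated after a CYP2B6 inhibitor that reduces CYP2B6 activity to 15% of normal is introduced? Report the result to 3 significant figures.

165 μg·h/mL

The CYP2B6 pathway (35% of clearance) falls to 0.15× activity: 0.35 × 0.15 = 0.0525.
CYP3A4 (26%) and the residual 39% are unaffected.
New clearance relative to baseline: 0.0525 + 0.26 + 0.39 = 0.7025.
AUC ∝ 1/CL, so new value = 116 / 0.7025 = 165 μg·h/mL.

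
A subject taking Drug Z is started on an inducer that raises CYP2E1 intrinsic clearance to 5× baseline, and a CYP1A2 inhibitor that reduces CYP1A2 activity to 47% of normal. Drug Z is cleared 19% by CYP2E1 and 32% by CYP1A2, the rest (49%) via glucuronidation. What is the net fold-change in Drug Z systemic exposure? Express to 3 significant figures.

0.629

The CYP2E1 pathway (19% of clearance) increases to 5× activity: 0.19 × 5 = 0.95.
The CYP1A2 pathway (32% of clearance) falls to 0.47× activity: 0.32 × 0.47 = 0.1504.
Non-CYP routes (49%) are unchanged.
New clearance relative to baseline: 0.95 + 0.1504 + 0.49 = 1.5904.
Systemic exposure ∝ 1/CL: fold-change = 1 / 1.5904 = 0.629.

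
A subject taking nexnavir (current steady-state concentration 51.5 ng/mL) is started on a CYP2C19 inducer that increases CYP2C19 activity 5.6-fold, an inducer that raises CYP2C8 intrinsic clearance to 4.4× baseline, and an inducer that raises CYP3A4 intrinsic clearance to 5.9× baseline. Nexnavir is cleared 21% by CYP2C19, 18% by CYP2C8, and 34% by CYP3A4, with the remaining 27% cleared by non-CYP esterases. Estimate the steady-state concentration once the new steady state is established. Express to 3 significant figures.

12.1 ng/mL

The CYP2C19 pathway (21% of clearance) rises to 5.6× activity: 0.21 × 5.6 = 1.176.
The CYP2C8 pathway (18% of clearance) is boosted to 4.4× activity: 0.18 × 4.4 = 0.792.
The CYP3A4 pathway (34% of clearance) increases to 5.9× activity: 0.34 × 5.9 = 2.006.
Non-CYP routes (27%) are unchanged.
New clearance relative to baseline: 1.176 + 0.792 + 2.006 + 0.27 = 4.244.
New steady-state concentration = 51.5 / 4.244 = 12.1 ng/mL (concentration scales inversely with clearance).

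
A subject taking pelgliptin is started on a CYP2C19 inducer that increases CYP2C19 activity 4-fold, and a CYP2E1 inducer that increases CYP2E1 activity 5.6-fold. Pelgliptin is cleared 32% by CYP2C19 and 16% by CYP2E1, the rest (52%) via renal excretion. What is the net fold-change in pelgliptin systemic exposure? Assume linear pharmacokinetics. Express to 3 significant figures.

The CYP2C19 pathway (32% of clearance) rises to 4× activity: 0.32 × 4 = 1.28.
The CYP2E1 pathway (16% of clearance) is boosted to 5.6× activity: 0.16 × 5.6 = 0.896.
The remaining 52% of clearance is unaffected.
CL_new/CL_old = 1.28 + 0.896 + 0.52 = 2.696.
Systemic exposure ∝ 1/CL: fold-change = 1 / 2.696 = 0.371.

0.371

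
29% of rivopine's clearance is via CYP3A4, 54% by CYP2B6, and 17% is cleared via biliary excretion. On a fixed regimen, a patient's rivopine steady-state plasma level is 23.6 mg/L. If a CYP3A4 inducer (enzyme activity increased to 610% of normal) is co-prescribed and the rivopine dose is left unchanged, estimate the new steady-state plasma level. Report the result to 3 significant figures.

The CYP3A4 pathway (29% of clearance) rises to 6.1× activity: 0.29 × 6.1 = 1.769.
CYP2B6 (54%) and the residual 17% are unaffected.
New clearance relative to baseline: 1.769 + 0.54 + 0.17 = 2.479.
New steady-state plasma level = baseline ÷ relative clearance = 23.6 / 2.479 = 9.52 mg/L.

9.52 mg/L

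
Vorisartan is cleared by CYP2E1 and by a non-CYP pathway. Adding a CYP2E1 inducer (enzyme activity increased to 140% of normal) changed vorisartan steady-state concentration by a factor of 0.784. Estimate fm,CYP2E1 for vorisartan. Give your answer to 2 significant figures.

Write x for the fraction cleared via CYP2E1. The observed steady-state concentration change means clearance rose to 1/0.784 = 1.276 of baseline.
Only the CYP2E1 route changed, so 1.276 = x·1.4 + (1 − x), giving x = 0.69.

0.69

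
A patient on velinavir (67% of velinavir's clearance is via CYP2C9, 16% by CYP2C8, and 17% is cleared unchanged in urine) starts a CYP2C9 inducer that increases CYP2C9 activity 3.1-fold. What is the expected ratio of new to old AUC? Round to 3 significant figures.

0.415

The CYP2C9 pathway (67% of clearance) rises to 3.1× activity: 0.67 × 3.1 = 2.077.
CYP2C8 (16%) and the residual 17% are unaffected.
CL_new/CL_old = 2.077 + 0.16 + 0.17 = 2.407.
Since AUC ∝ 1/CL, the ratio is 1 / 2.407 = 0.415.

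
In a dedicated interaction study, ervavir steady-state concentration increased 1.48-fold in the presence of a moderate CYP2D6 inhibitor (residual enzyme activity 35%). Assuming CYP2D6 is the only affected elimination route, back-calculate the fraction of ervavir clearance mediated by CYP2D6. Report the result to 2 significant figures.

0.50

Write x for the fraction cleared via CYP2D6. The observed steady-state concentration change means clearance fell to 1/1.48 = 0.6757 of baseline.
Only the CYP2D6 route changed, so 0.6757 = x·0.35 + (1 − x), giving x = 0.50.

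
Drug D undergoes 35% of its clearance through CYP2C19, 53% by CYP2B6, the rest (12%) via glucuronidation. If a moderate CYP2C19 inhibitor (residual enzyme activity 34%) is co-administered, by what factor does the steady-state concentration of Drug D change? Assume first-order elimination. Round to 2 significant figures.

1.3

CYP2C19: 0.35 × 0.34 = 0.119
CYP2B6: 0.53 (unchanged)
Other: 0.12 (unchanged)
New clearance relative to baseline: 0.119 + 0.53 + 0.12 = 0.769.
Steady-state concentration ratio = CL_old/CL_new = 1 / 0.769 = 1.3.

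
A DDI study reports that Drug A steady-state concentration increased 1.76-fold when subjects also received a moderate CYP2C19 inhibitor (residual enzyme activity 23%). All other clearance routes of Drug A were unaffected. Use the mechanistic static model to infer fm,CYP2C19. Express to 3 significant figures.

0.561

Let fm be the CYP2C19 fraction. New clearance relative to baseline = fm × 0.23 + (1 − fm).
Steady-state concentration ratio = 1 / (new CL fraction), so new CL fraction = 1 / 1.76 = 0.5682.
fm × 0.23 + 1 − fm = 0.5682  ⇒  fm × (0.23 − 1) = −0.4318  ⇒  fm = 0.561.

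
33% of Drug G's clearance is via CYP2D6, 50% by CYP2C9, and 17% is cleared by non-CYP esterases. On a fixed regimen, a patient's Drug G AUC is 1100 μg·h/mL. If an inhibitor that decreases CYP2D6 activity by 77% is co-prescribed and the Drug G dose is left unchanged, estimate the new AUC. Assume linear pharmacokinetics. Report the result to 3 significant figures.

1.47 × 10³ μg·h/mL

CYP2D6: 0.33 × 0.23 = 0.0759
CYP2C9: 0.5 (unchanged)
Other: 0.17 (unchanged)
CL_new/CL_old = 0.0759 + 0.5 + 0.17 = 0.7459.
New AUC = baseline ÷ relative clearance = 1100 / 0.7459 = 1.47 × 10³ μg·h/mL.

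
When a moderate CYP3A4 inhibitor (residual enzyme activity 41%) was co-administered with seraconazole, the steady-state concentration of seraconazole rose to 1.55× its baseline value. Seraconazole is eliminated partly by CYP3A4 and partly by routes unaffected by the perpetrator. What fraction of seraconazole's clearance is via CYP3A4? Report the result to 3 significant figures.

CL'/CL = 1 / 1.55 = 0.6452
0.41·fm + (1 − fm) = 0.6452
fm = (0.6452 − 1) / (0.41 − 1) = 0.601

0.601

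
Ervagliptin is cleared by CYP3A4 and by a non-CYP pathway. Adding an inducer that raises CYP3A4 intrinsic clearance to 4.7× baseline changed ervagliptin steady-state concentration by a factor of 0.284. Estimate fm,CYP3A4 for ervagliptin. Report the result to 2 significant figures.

0.68

CL'/CL = 1 / 0.284 = 3.521
4.7·fm + (1 − fm) = 3.521
fm = (3.521 − 1) / (4.7 − 1) = 0.68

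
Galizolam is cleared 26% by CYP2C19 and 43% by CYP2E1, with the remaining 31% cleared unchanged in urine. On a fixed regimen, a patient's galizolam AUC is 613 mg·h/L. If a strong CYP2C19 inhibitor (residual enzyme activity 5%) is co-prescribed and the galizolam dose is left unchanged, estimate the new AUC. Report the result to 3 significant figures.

814 mg·h/L

CYP2C19: 0.26 × 0.05 = 0.013
CYP2E1: 0.43 (unchanged)
Other: 0.31 (unchanged)
New clearance relative to baseline: 0.013 + 0.43 + 0.31 = 0.753.
With dosing unchanged, AUC scales as 1/CL: 613 / 0.753 = 814 mg·h/L.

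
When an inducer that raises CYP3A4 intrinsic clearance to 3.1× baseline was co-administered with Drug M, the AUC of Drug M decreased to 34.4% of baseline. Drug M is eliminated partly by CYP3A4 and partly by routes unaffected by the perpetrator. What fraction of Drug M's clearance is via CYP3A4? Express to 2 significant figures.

0.91

Let fm be the CYP3A4 fraction. New clearance relative to baseline = fm × 3.1 + (1 − fm).
AUC ratio = 1 / (new CL fraction), so new CL fraction = 1 / 0.344 = 2.907.
fm × 3.1 + 1 − fm = 2.907  ⇒  fm × (3.1 − 1) = 1.907  ⇒  fm = 0.91.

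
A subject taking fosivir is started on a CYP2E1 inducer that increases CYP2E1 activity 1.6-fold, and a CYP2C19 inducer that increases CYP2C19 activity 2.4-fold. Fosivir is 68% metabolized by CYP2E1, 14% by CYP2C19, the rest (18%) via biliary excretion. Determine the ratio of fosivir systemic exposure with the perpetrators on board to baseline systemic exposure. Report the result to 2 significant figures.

0.62

The CYP2E1 pathway (68% of clearance) rises to 1.6× activity: 0.68 × 1.6 = 1.088.
The CYP2C19 pathway (14% of clearance) is boosted to 2.4× activity: 0.14 × 2.4 = 0.336.
The remaining 18% of clearance is unaffected.
Relative clearance = 1.088 + 0.336 + 0.18 = 1.604.
Net systemic exposure ratio = 1 / 1.604 = 0.62.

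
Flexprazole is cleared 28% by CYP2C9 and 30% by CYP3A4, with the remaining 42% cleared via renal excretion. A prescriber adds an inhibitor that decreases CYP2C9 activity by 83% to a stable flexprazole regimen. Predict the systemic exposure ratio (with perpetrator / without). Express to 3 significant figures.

1.30

The CYP2C9 pathway (28% of clearance) falls to 0.17× activity: 0.28 × 0.17 = 0.0476.
CYP3A4 (30%) and the residual 42% are unaffected.
New clearance relative to baseline: 0.0476 + 0.3 + 0.42 = 0.7676.
Systemic exposure is inversely proportional to clearance, so the fold-change is 1 / 0.7676 = 1.30.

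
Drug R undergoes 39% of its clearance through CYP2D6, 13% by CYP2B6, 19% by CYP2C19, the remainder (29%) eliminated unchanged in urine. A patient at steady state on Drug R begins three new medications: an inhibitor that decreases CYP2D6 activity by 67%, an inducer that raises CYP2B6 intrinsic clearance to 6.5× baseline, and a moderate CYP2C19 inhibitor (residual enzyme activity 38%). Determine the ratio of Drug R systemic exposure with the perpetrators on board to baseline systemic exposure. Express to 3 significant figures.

CYP2D6: 0.39 × 0.33 = 0.1287
CYP2B6: 0.13 × 6.5 = 0.845
CYP2C19: 0.19 × 0.38 = 0.0722
Other: 0.29 (unchanged)
New clearance relative to baseline: 0.1287 + 0.845 + 0.0722 + 0.29 = 1.3359.
Net systemic exposure ratio = 1 / 1.3359 = 0.749.

0.749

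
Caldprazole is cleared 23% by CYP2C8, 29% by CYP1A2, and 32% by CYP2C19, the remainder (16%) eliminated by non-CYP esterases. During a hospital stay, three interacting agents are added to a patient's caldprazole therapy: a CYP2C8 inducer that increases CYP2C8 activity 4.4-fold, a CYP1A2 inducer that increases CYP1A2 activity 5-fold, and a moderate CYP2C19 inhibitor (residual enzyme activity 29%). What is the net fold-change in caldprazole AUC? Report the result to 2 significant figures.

The CYP2C8 pathway (23% of clearance) increases to 4.4× activity: 0.23 × 4.4 = 1.012.
The CYP1A2 pathway (29% of clearance) rises to 5× activity: 0.29 × 5 = 1.45.
The CYP2C19 pathway (32% of clearance) drops to 0.29× activity: 0.32 × 0.29 = 0.0928.
The remaining 16% of clearance is unaffected.
New clearance relative to baseline: 1.012 + 1.45 + 0.0928 + 0.16 = 2.7148.
AUC ∝ 1/CL: fold-change = 1 / 2.7148 = 0.37.

0.37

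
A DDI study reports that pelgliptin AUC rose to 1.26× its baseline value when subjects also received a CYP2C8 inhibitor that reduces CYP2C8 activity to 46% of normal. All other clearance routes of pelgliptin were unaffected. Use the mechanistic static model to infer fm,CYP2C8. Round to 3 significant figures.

0.382

Let fm be the CYP2C8 fraction. New clearance relative to baseline = fm × 0.46 + (1 − fm).
AUC ratio = 1 / (new CL fraction), so new CL fraction = 1 / 1.26 = 0.7937.
fm × 0.46 + 1 − fm = 0.7937  ⇒  fm × (0.46 − 1) = −0.2063  ⇒  fm = 0.382.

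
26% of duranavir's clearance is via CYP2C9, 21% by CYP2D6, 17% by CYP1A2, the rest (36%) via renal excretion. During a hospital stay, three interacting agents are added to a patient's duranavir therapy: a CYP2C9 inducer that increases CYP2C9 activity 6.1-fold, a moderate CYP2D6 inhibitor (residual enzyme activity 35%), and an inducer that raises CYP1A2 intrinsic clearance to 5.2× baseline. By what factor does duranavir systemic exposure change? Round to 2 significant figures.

The CYP2C9 pathway (26% of clearance) is boosted to 6.1× activity: 0.26 × 6.1 = 1.586.
The CYP2D6 pathway (21% of clearance) drops to 0.35× activity: 0.21 × 0.35 = 0.0735.
The CYP1A2 pathway (17% of clearance) is boosted to 5.2× activity: 0.17 × 5.2 = 0.884.
Non-CYP routes (36%) are unchanged.
Relative clearance = 1.586 + 0.0735 + 0.884 + 0.36 = 2.9035.
Systemic exposure ∝ 1/CL: fold-change = 1 / 2.9035 = 0.34.

0.34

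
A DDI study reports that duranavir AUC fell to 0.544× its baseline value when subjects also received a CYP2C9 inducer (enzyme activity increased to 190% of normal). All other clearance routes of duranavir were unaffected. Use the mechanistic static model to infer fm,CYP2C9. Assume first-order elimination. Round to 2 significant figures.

0.93

Let fm be the CYP2C9 fraction. New clearance relative to baseline = fm × 1.9 + (1 − fm).
AUC ratio = 1 / (new CL fraction), so new CL fraction = 1 / 0.544 = 1.838.
fm × 1.9 + 1 − fm = 1.838  ⇒  fm × (1.9 − 1) = 0.8382  ⇒  fm = 0.93.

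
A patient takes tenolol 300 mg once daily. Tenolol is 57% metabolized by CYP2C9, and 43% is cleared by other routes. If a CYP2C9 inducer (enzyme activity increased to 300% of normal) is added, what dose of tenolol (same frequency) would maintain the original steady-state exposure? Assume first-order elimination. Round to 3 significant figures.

The CYP2C9 pathway (57% of clearance) increases to 3× activity: 0.57 × 3 = 1.71.
The remaining 43% of clearance is unaffected.
Relative clearance = 1.71 + 0.43 = 2.14.
Css,avg = (dose rate)/CL, so holding Css fixed requires dose ∝ CL: 300 × 2.14 = 642 mg.

642 mg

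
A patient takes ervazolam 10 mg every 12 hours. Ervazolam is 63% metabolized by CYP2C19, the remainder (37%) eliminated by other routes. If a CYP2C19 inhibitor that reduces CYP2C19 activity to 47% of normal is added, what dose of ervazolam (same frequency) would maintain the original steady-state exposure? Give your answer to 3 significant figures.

The CYP2C19 pathway (63% of clearance) drops to 0.47× activity: 0.63 × 0.47 = 0.2961.
Non-CYP routes (37%) are unchanged.
New clearance relative to baseline: 0.2961 + 0.37 = 0.6661.
Css,avg = (dose rate)/CL, so holding Css fixed requires dose ∝ CL: 10 × 0.6661 = 6.66 mg.

6.66 mg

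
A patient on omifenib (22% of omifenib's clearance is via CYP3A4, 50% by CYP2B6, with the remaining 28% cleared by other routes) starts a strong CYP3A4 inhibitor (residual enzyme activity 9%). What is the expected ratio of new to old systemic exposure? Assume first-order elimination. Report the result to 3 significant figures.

1.25

The CYP3A4 pathway (22% of clearance) falls to 0.09× activity: 0.22 × 0.09 = 0.0198.
CYP2B6 (50%) and the residual 28% are unaffected.
CL_new/CL_old = 0.0198 + 0.5 + 0.28 = 0.7998.
Systemic exposure ratio = CL_old/CL_new = 1 / 0.7998 = 1.25.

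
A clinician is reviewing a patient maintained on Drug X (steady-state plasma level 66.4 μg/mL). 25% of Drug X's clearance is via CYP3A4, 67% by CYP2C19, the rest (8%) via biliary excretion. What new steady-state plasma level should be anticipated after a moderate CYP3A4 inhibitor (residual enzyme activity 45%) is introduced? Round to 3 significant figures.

The CYP3A4 pathway (25% of clearance) drops to 0.45× activity: 0.25 × 0.45 = 0.1125.
CYP2C19 (67%) and the residual 8% are unaffected.
CL_new/CL_old = 0.1125 + 0.67 + 0.08 = 0.8625.
New steady-state plasma level = baseline ÷ relative clearance = 66.4 / 0.8625 = 77.0 μg/mL.

77.0 μg/mL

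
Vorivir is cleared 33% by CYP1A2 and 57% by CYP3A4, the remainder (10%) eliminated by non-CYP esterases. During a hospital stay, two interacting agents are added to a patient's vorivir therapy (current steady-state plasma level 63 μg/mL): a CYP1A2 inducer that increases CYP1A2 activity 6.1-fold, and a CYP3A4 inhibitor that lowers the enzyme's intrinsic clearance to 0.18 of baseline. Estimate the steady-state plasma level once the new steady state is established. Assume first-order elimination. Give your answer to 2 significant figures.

28 μg/mL

The CYP1A2 pathway (33% of clearance) increases to 6.1× activity: 0.33 × 6.1 = 2.013.
The CYP3A4 pathway (57% of clearance) falls to 0.18× activity: 0.57 × 0.18 = 0.1026.
The remaining 10% of clearance is unaffected.
CL_new/CL_old = 2.013 + 0.1026 + 0.1 = 2.2156.
Dividing the baseline by the relative clearance: 63 / 2.2156 = 28 μg/mL.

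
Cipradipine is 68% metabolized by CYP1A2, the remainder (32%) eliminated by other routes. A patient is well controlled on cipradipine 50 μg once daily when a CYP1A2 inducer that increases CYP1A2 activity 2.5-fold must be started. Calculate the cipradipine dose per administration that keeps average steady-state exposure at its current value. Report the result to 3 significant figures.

CYP1A2: 0.68 × 2.5 = 1.7
Other: 0.32 (unchanged)
Relative clearance = 1.7 + 0.32 = 2.02.
To maintain the same steady-state level, dose must scale with clearance: new dose = 50 × 2.02 = 101 μg.

101 μg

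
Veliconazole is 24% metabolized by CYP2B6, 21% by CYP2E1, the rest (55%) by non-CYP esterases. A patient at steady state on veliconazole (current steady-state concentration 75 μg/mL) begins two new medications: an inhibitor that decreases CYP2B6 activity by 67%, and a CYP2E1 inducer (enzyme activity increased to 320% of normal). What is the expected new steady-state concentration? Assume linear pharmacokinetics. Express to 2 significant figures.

58 μg/mL

CYP2B6: 0.24 × 0.33 = 0.0792
CYP2E1: 0.21 × 3.2 = 0.672
Other: 0.55 (unchanged)
Relative clearance = 0.0792 + 0.672 + 0.55 = 1.3012.
Dividing the baseline by the relative clearance: 75 / 1.3012 = 58 μg/mL.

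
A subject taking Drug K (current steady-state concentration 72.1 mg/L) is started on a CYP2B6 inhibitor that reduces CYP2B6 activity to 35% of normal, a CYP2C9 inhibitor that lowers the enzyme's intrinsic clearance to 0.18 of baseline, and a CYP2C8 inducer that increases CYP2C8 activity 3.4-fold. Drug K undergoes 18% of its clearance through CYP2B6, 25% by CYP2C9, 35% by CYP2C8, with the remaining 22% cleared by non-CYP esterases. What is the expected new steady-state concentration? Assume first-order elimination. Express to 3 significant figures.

47.5 mg/L

The CYP2B6 pathway (18% of clearance) is reduced to 0.35× activity: 0.18 × 0.35 = 0.063.
The CYP2C9 pathway (25% of clearance) falls to 0.18× activity: 0.25 × 0.18 = 0.045.
The CYP2C8 pathway (35% of clearance) rises to 3.4× activity: 0.35 × 3.4 = 1.19.
Non-CYP routes (22%) are unchanged.
New clearance relative to baseline: 0.063 + 0.045 + 1.19 + 0.22 = 1.518.
New steady-state concentration = 72.1 / 1.518 = 47.5 mg/L (concentration scales inversely with clearance).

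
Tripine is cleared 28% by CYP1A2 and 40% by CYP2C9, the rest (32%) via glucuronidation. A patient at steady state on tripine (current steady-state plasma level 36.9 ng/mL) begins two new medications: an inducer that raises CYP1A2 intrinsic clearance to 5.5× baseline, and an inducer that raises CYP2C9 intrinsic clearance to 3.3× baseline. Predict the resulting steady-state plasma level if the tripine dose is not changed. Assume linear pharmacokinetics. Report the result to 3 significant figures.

The CYP1A2 pathway (28% of clearance) rises to 5.5× activity: 0.28 × 5.5 = 1.54.
The CYP2C9 pathway (40% of clearance) increases to 3.3× activity: 0.4 × 3.3 = 1.32.
Non-CYP routes (32%) are unchanged.
New clearance relative to baseline: 1.54 + 1.32 + 0.32 = 3.18.
New steady-state plasma level = 36.9 / 3.18 = 11.6 ng/mL (concentration scales inversely with clearance).

11.6 ng/mL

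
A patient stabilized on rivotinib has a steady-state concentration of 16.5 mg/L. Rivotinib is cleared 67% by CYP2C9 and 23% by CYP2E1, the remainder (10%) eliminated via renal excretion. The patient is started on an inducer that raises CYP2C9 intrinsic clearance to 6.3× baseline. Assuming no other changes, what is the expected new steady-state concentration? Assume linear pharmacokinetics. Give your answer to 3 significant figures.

The CYP2C9 pathway (67% of clearance) increases to 6.3× activity: 0.67 × 6.3 = 4.221.
CYP2E1 (23%) and the residual 10% are unaffected.
New clearance relative to baseline: 4.221 + 0.23 + 0.1 = 4.551.
New steady-state concentration = baseline ÷ relative clearance = 16.5 / 4.551 = 3.63 mg/L.

3.63 mg/L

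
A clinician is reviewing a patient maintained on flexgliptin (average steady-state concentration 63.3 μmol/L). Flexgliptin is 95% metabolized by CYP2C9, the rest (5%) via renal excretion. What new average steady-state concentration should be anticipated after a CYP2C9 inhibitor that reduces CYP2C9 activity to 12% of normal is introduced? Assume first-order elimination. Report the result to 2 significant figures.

3.9 × 10² μmol/L

The CYP2C9 pathway (95% of clearance) drops to 0.12× activity: 0.95 × 0.12 = 0.114.
The remaining 5% of clearance is unaffected.
CL_new/CL_old = 0.114 + 0.05 = 0.164.
New average steady-state concentration = baseline ÷ relative clearance = 63.3 / 0.164 = 3.9 × 10² μmol/L.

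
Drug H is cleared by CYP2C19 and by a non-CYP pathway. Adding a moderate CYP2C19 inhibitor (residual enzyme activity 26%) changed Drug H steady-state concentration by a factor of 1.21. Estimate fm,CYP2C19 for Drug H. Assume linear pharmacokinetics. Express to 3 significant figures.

0.235

Call the CYP2C19 fraction fm. After the interaction, CL_new/CL_old = fm × 0.26 + (1 − fm).
Steady-state concentration ratio = 1 / (new CL fraction), so new CL fraction = 1 / 1.21 = 0.8264.
fm × 0.26 + 1 − fm = 0.8264  ⇒  fm × (0.26 − 1) = −0.1736  ⇒  fm = 0.235.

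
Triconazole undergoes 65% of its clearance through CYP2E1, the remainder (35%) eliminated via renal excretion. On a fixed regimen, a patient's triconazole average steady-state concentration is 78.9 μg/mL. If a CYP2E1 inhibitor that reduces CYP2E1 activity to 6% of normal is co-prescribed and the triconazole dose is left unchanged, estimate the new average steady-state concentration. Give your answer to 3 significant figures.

The CYP2E1 pathway (65% of clearance) drops to 0.06× activity: 0.65 × 0.06 = 0.039.
The remaining 35% of clearance is unaffected.
New clearance relative to baseline: 0.039 + 0.35 = 0.389.
Average steady-state concentration ∝ 1/CL, so new value = 78.9 / 0.389 = 203 μg/mL.

203 μg/mL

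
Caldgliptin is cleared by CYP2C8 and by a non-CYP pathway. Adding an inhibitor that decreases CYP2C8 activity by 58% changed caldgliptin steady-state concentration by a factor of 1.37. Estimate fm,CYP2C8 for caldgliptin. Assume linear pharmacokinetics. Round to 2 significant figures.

0.47

Let x = fm,CYP2C8. Because steady-state concentration ∝ 1/CL, relative clearance fell to 1/1.37 = 0.7299.
Setting x·0.42 + (1 − x) = 0.7299 and solving: x = (0.7299 − 1)/(0.42 − 1) = 0.47.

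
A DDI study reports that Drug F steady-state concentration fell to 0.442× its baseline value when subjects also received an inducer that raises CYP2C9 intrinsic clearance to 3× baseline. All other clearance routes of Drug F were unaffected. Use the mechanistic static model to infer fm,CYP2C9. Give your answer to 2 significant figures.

Let fm be the CYP2C9 fraction. New clearance relative to baseline = fm × 3 + (1 − fm).
Steady-state concentration ratio = 1 / (new CL fraction), so new CL fraction = 1 / 0.442 = 2.262.
fm × 3 + 1 − fm = 2.262  ⇒  fm × (3 − 1) = 1.262  ⇒  fm = 0.63.

0.63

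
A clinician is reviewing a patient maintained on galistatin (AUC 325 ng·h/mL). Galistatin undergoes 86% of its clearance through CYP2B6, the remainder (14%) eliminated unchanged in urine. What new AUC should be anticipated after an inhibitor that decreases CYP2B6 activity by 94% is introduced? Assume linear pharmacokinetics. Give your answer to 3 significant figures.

The CYP2B6 pathway (86% of clearance) is reduced to 0.06× activity: 0.86 × 0.06 = 0.0516.
Non-CYP routes (14%) are unchanged.
CL_new/CL_old = 0.0516 + 0.14 = 0.1916.
AUC ∝ 1/CL, so new value = 325 / 0.1916 = 1.70 × 10³ ng·h/mL.

1.70 × 10³ ng·h/mL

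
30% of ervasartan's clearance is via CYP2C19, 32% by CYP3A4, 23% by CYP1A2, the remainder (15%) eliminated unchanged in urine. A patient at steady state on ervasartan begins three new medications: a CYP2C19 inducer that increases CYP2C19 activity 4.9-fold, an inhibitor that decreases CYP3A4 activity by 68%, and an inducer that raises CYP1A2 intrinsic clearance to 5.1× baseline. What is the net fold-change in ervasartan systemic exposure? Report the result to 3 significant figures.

The CYP2C19 pathway (30% of clearance) is boosted to 4.9× activity: 0.3 × 4.9 = 1.47.
The CYP3A4 pathway (32% of clearance) falls to 0.32× activity: 0.32 × 0.32 = 0.1024.
The CYP1A2 pathway (23% of clearance) is boosted to 5.1× activity: 0.23 × 5.1 = 1.173.
The remaining 15% of clearance is unaffected.
New clearance relative to baseline: 1.47 + 0.1024 + 1.173 + 0.15 = 2.8954.
Net systemic exposure ratio = 1 / 2.8954 = 0.345.

0.345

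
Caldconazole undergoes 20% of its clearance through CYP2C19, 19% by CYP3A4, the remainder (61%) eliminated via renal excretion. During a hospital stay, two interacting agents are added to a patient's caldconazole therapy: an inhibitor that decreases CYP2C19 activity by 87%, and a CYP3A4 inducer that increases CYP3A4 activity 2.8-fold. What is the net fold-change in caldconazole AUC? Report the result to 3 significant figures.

0.856

The CYP2C19 pathway (20% of clearance) is reduced to 0.13× activity: 0.2 × 0.13 = 0.026.
The CYP3A4 pathway (19% of clearance) rises to 2.8× activity: 0.19 × 2.8 = 0.532.
The remaining 61% of clearance is unaffected.
New clearance relative to baseline: 0.026 + 0.532 + 0.61 = 1.168.
Because AUC varies inversely with clearance, the combined effect is 1 / 1.168 = 0.856.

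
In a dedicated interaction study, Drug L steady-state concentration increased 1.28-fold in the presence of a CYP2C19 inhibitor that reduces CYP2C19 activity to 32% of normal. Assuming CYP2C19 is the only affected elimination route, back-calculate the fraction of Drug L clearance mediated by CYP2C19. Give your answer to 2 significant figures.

0.32

Write x for the fraction cleared via CYP2C19. The observed steady-state concentration change means clearance fell to 1/1.28 = 0.7812 of baseline.
Setting x·0.32 + (1 − x) = 0.7812 and solving: x = (0.7812 − 1)/(0.32 − 1) = 0.32.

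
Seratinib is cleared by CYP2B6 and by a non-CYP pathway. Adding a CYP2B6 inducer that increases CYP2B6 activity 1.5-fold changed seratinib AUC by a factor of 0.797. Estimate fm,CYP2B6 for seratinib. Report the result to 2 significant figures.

0.51

CL'/CL = 1 / 0.797 = 1.255
1.5·fm + (1 − fm) = 1.255
fm = (1.255 − 1) / (1.5 − 1) = 0.51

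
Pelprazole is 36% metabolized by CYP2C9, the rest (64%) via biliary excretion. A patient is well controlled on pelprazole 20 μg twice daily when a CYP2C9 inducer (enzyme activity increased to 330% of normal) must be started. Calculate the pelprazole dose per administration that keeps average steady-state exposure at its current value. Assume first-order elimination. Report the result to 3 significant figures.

The CYP2C9 pathway (36% of clearance) is boosted to 3.3× activity: 0.36 × 3.3 = 1.188.
Non-CYP routes (64%) are unchanged.
CL_new/CL_old = 1.188 + 0.64 = 1.828.
Exposure is unchanged when dose changes in proportion to clearance. New dose = 20 μg × 1.828 = 36.6 μg.

36.6 μg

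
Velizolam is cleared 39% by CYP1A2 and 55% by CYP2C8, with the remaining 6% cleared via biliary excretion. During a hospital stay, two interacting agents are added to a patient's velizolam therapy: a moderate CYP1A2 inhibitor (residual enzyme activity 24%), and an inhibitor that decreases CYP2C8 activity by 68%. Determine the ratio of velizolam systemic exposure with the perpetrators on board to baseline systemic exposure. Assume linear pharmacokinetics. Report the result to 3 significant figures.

3.03

The CYP1A2 pathway (39% of clearance) drops to 0.24× activity: 0.39 × 0.24 = 0.0936.
The CYP2C8 pathway (55% of clearance) falls to 0.32× activity: 0.55 × 0.32 = 0.176.
The remaining 6% of clearance is unaffected.
CL_new/CL_old = 0.0936 + 0.176 + 0.06 = 0.3296.
Systemic exposure ∝ 1/CL: fold-change = 1 / 0.3296 = 3.03.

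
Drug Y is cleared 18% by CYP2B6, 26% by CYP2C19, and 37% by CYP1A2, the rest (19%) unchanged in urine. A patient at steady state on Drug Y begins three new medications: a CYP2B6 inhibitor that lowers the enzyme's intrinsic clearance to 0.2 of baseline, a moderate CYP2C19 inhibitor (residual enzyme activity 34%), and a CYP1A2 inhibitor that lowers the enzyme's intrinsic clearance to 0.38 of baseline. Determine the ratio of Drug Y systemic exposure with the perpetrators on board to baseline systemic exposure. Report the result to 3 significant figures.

2.20

CYP2B6: 0.18 × 0.2 = 0.036
CYP2C19: 0.26 × 0.34 = 0.0884
CYP1A2: 0.37 × 0.38 = 0.1406
Other: 0.19 (unchanged)
CL_new/CL_old = 0.036 + 0.0884 + 0.1406 + 0.19 = 0.455.
Because systemic exposure varies inversely with clearance, the combined effect is 1 / 0.455 = 2.20.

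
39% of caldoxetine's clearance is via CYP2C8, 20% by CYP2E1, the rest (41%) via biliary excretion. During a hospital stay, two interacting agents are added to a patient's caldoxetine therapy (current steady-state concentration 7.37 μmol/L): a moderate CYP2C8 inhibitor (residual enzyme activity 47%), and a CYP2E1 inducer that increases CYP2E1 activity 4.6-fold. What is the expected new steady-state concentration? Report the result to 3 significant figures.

4.87 μmol/L

CYP2C8: 0.39 × 0.47 = 0.1833
CYP2E1: 0.2 × 4.6 = 0.92
Other: 0.41 (unchanged)
New clearance relative to baseline: 0.1833 + 0.92 + 0.41 = 1.5133.
Dividing the baseline by the relative clearance: 7.37 / 1.5133 = 4.87 μmol/L.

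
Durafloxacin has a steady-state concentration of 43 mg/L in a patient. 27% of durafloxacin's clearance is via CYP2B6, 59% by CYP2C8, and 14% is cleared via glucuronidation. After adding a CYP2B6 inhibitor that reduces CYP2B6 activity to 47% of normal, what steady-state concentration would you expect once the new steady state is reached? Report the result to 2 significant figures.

The CYP2B6 pathway (27% of clearance) drops to 0.47× activity: 0.27 × 0.47 = 0.1269.
CYP2C8 (59%) and the residual 14% are unaffected.
New clearance relative to baseline: 0.1269 + 0.59 + 0.14 = 0.8569.
Steady-state concentration ∝ 1/CL, so new value = 43 / 0.8569 = 50 mg/L.

50 mg/L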